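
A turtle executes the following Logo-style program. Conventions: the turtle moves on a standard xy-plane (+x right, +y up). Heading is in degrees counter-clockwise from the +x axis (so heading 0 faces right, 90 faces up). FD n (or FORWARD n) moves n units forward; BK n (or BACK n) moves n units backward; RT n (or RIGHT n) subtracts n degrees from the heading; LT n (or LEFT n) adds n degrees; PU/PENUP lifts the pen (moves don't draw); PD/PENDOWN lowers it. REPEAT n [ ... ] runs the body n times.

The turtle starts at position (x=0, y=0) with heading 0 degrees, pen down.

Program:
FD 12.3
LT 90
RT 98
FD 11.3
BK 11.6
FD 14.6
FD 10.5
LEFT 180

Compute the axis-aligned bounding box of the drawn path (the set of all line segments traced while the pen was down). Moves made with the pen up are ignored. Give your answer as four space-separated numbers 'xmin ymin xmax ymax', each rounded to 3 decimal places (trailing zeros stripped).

Answer: 0 -3.451 36.859 0.042

Derivation:
Executing turtle program step by step:
Start: pos=(0,0), heading=0, pen down
FD 12.3: (0,0) -> (12.3,0) [heading=0, draw]
LT 90: heading 0 -> 90
RT 98: heading 90 -> 352
FD 11.3: (12.3,0) -> (23.49,-1.573) [heading=352, draw]
BK 11.6: (23.49,-1.573) -> (12.003,0.042) [heading=352, draw]
FD 14.6: (12.003,0.042) -> (26.461,-1.99) [heading=352, draw]
FD 10.5: (26.461,-1.99) -> (36.859,-3.451) [heading=352, draw]
LT 180: heading 352 -> 172
Final: pos=(36.859,-3.451), heading=172, 5 segment(s) drawn

Segment endpoints: x in {0, 12.003, 12.3, 23.49, 26.461, 36.859}, y in {-3.451, -1.99, -1.573, 0, 0.042}
xmin=0, ymin=-3.451, xmax=36.859, ymax=0.042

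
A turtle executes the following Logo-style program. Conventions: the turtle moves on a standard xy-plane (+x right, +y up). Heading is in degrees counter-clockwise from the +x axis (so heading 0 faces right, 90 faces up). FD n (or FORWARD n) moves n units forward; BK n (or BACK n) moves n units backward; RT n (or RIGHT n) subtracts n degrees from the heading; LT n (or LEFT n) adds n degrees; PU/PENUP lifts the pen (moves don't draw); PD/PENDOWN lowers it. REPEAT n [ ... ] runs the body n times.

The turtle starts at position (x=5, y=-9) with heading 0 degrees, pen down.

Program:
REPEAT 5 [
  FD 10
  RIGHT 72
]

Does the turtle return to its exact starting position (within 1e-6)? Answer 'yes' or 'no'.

Executing turtle program step by step:
Start: pos=(5,-9), heading=0, pen down
REPEAT 5 [
  -- iteration 1/5 --
  FD 10: (5,-9) -> (15,-9) [heading=0, draw]
  RT 72: heading 0 -> 288
  -- iteration 2/5 --
  FD 10: (15,-9) -> (18.09,-18.511) [heading=288, draw]
  RT 72: heading 288 -> 216
  -- iteration 3/5 --
  FD 10: (18.09,-18.511) -> (10,-24.388) [heading=216, draw]
  RT 72: heading 216 -> 144
  -- iteration 4/5 --
  FD 10: (10,-24.388) -> (1.91,-18.511) [heading=144, draw]
  RT 72: heading 144 -> 72
  -- iteration 5/5 --
  FD 10: (1.91,-18.511) -> (5,-9) [heading=72, draw]
  RT 72: heading 72 -> 0
]
Final: pos=(5,-9), heading=0, 5 segment(s) drawn

Start position: (5, -9)
Final position: (5, -9)
Distance = 0; < 1e-6 -> CLOSED

Answer: yes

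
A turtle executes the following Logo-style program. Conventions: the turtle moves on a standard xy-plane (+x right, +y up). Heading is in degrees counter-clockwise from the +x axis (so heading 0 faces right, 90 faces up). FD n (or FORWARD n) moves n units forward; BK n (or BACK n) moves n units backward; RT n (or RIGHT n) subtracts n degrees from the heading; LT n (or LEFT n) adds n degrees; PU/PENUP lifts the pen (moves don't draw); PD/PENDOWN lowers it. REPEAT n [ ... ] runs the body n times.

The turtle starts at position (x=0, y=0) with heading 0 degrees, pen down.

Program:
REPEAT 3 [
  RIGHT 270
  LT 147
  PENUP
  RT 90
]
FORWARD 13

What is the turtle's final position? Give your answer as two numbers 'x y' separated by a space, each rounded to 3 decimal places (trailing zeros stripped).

Answer: 2.034 12.84

Derivation:
Executing turtle program step by step:
Start: pos=(0,0), heading=0, pen down
REPEAT 3 [
  -- iteration 1/3 --
  RT 270: heading 0 -> 90
  LT 147: heading 90 -> 237
  PU: pen up
  RT 90: heading 237 -> 147
  -- iteration 2/3 --
  RT 270: heading 147 -> 237
  LT 147: heading 237 -> 24
  PU: pen up
  RT 90: heading 24 -> 294
  -- iteration 3/3 --
  RT 270: heading 294 -> 24
  LT 147: heading 24 -> 171
  PU: pen up
  RT 90: heading 171 -> 81
]
FD 13: (0,0) -> (2.034,12.84) [heading=81, move]
Final: pos=(2.034,12.84), heading=81, 0 segment(s) drawn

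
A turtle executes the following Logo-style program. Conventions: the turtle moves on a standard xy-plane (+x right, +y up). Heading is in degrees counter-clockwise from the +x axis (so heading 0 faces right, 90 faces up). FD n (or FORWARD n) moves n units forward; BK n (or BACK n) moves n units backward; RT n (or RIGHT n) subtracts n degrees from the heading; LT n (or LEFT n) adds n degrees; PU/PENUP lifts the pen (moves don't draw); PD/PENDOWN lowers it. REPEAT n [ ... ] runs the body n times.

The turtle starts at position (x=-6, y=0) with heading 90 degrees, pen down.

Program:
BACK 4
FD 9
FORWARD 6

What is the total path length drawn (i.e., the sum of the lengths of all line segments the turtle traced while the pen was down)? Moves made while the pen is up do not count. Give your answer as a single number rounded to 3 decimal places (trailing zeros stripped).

Executing turtle program step by step:
Start: pos=(-6,0), heading=90, pen down
BK 4: (-6,0) -> (-6,-4) [heading=90, draw]
FD 9: (-6,-4) -> (-6,5) [heading=90, draw]
FD 6: (-6,5) -> (-6,11) [heading=90, draw]
Final: pos=(-6,11), heading=90, 3 segment(s) drawn

Segment lengths:
  seg 1: (-6,0) -> (-6,-4), length = 4
  seg 2: (-6,-4) -> (-6,5), length = 9
  seg 3: (-6,5) -> (-6,11), length = 6
Total = 19

Answer: 19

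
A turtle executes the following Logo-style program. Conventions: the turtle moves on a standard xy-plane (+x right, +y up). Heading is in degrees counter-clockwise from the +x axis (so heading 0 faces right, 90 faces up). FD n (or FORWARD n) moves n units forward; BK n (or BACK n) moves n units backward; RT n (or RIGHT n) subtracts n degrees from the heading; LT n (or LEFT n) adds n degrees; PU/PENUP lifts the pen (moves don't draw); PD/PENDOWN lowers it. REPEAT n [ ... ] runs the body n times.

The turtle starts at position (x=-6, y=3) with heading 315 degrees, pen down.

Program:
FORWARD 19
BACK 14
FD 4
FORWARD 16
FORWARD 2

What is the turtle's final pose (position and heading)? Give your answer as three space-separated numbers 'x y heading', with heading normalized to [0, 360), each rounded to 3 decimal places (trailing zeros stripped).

Answer: 13.092 -16.092 315

Derivation:
Executing turtle program step by step:
Start: pos=(-6,3), heading=315, pen down
FD 19: (-6,3) -> (7.435,-10.435) [heading=315, draw]
BK 14: (7.435,-10.435) -> (-2.464,-0.536) [heading=315, draw]
FD 4: (-2.464,-0.536) -> (0.364,-3.364) [heading=315, draw]
FD 16: (0.364,-3.364) -> (11.678,-14.678) [heading=315, draw]
FD 2: (11.678,-14.678) -> (13.092,-16.092) [heading=315, draw]
Final: pos=(13.092,-16.092), heading=315, 5 segment(s) drawn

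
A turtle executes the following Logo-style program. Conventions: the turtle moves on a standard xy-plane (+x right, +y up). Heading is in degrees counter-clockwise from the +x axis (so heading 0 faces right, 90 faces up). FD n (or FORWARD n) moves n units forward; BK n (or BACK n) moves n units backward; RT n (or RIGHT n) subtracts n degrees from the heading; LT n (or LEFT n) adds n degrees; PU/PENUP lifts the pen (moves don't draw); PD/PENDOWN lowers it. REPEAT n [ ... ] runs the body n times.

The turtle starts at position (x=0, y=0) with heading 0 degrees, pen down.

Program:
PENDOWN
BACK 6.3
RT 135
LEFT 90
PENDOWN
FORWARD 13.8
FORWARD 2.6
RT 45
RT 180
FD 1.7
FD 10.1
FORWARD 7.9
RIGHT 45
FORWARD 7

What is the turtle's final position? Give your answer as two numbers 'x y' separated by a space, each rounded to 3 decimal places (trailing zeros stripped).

Answer: 10.246 13.053

Derivation:
Executing turtle program step by step:
Start: pos=(0,0), heading=0, pen down
PD: pen down
BK 6.3: (0,0) -> (-6.3,0) [heading=0, draw]
RT 135: heading 0 -> 225
LT 90: heading 225 -> 315
PD: pen down
FD 13.8: (-6.3,0) -> (3.458,-9.758) [heading=315, draw]
FD 2.6: (3.458,-9.758) -> (5.297,-11.597) [heading=315, draw]
RT 45: heading 315 -> 270
RT 180: heading 270 -> 90
FD 1.7: (5.297,-11.597) -> (5.297,-9.897) [heading=90, draw]
FD 10.1: (5.297,-9.897) -> (5.297,0.203) [heading=90, draw]
FD 7.9: (5.297,0.203) -> (5.297,8.103) [heading=90, draw]
RT 45: heading 90 -> 45
FD 7: (5.297,8.103) -> (10.246,13.053) [heading=45, draw]
Final: pos=(10.246,13.053), heading=45, 7 segment(s) drawn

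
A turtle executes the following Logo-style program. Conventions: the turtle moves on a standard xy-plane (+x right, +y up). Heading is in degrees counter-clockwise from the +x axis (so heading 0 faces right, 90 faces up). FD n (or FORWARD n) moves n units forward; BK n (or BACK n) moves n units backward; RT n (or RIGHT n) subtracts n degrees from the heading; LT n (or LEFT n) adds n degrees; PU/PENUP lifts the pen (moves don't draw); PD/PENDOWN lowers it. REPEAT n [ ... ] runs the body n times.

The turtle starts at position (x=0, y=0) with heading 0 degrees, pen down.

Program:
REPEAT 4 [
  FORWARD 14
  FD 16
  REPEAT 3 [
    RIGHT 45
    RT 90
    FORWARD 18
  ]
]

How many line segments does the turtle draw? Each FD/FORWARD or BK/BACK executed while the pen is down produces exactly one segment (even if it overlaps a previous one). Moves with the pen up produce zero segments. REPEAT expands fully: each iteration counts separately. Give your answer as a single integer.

Answer: 20

Derivation:
Executing turtle program step by step:
Start: pos=(0,0), heading=0, pen down
REPEAT 4 [
  -- iteration 1/4 --
  FD 14: (0,0) -> (14,0) [heading=0, draw]
  FD 16: (14,0) -> (30,0) [heading=0, draw]
  REPEAT 3 [
    -- iteration 1/3 --
    RT 45: heading 0 -> 315
    RT 90: heading 315 -> 225
    FD 18: (30,0) -> (17.272,-12.728) [heading=225, draw]
    -- iteration 2/3 --
    RT 45: heading 225 -> 180
    RT 90: heading 180 -> 90
    FD 18: (17.272,-12.728) -> (17.272,5.272) [heading=90, draw]
    -- iteration 3/3 --
    RT 45: heading 90 -> 45
    RT 90: heading 45 -> 315
    FD 18: (17.272,5.272) -> (30,-7.456) [heading=315, draw]
  ]
  -- iteration 2/4 --
  FD 14: (30,-7.456) -> (39.899,-17.355) [heading=315, draw]
  FD 16: (39.899,-17.355) -> (51.213,-28.669) [heading=315, draw]
  REPEAT 3 [
    -- iteration 1/3 --
    RT 45: heading 315 -> 270
    RT 90: heading 270 -> 180
    FD 18: (51.213,-28.669) -> (33.213,-28.669) [heading=180, draw]
    -- iteration 2/3 --
    RT 45: heading 180 -> 135
    RT 90: heading 135 -> 45
    FD 18: (33.213,-28.669) -> (45.941,-15.941) [heading=45, draw]
    -- iteration 3/3 --
    RT 45: heading 45 -> 0
    RT 90: heading 0 -> 270
    FD 18: (45.941,-15.941) -> (45.941,-33.941) [heading=270, draw]
  ]
  -- iteration 3/4 --
  FD 14: (45.941,-33.941) -> (45.941,-47.941) [heading=270, draw]
  FD 16: (45.941,-47.941) -> (45.941,-63.941) [heading=270, draw]
  REPEAT 3 [
    -- iteration 1/3 --
    RT 45: heading 270 -> 225
    RT 90: heading 225 -> 135
    FD 18: (45.941,-63.941) -> (33.213,-51.213) [heading=135, draw]
    -- iteration 2/3 --
    RT 45: heading 135 -> 90
    RT 90: heading 90 -> 0
    FD 18: (33.213,-51.213) -> (51.213,-51.213) [heading=0, draw]
    -- iteration 3/3 --
    RT 45: heading 0 -> 315
    RT 90: heading 315 -> 225
    FD 18: (51.213,-51.213) -> (38.485,-63.941) [heading=225, draw]
  ]
  -- iteration 4/4 --
  FD 14: (38.485,-63.941) -> (28.586,-73.841) [heading=225, draw]
  FD 16: (28.586,-73.841) -> (17.272,-85.154) [heading=225, draw]
  REPEAT 3 [
    -- iteration 1/3 --
    RT 45: heading 225 -> 180
    RT 90: heading 180 -> 90
    FD 18: (17.272,-85.154) -> (17.272,-67.154) [heading=90, draw]
    -- iteration 2/3 --
    RT 45: heading 90 -> 45
    RT 90: heading 45 -> 315
    FD 18: (17.272,-67.154) -> (30,-79.882) [heading=315, draw]
    -- iteration 3/3 --
    RT 45: heading 315 -> 270
    RT 90: heading 270 -> 180
    FD 18: (30,-79.882) -> (12,-79.882) [heading=180, draw]
  ]
]
Final: pos=(12,-79.882), heading=180, 20 segment(s) drawn
Segments drawn: 20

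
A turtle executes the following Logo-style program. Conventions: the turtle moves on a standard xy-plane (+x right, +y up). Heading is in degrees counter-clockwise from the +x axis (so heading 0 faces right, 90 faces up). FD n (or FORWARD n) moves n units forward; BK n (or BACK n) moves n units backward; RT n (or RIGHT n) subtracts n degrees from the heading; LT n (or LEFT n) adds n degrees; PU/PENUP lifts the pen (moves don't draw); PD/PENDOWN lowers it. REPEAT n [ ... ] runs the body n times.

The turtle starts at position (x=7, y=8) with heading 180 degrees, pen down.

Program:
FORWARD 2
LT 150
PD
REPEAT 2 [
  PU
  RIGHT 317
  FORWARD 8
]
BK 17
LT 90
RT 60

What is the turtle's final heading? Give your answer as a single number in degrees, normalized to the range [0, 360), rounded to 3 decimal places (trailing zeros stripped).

Executing turtle program step by step:
Start: pos=(7,8), heading=180, pen down
FD 2: (7,8) -> (5,8) [heading=180, draw]
LT 150: heading 180 -> 330
PD: pen down
REPEAT 2 [
  -- iteration 1/2 --
  PU: pen up
  RT 317: heading 330 -> 13
  FD 8: (5,8) -> (12.795,9.8) [heading=13, move]
  -- iteration 2/2 --
  PU: pen up
  RT 317: heading 13 -> 56
  FD 8: (12.795,9.8) -> (17.269,16.432) [heading=56, move]
]
BK 17: (17.269,16.432) -> (7.762,2.338) [heading=56, move]
LT 90: heading 56 -> 146
RT 60: heading 146 -> 86
Final: pos=(7.762,2.338), heading=86, 1 segment(s) drawn

Answer: 86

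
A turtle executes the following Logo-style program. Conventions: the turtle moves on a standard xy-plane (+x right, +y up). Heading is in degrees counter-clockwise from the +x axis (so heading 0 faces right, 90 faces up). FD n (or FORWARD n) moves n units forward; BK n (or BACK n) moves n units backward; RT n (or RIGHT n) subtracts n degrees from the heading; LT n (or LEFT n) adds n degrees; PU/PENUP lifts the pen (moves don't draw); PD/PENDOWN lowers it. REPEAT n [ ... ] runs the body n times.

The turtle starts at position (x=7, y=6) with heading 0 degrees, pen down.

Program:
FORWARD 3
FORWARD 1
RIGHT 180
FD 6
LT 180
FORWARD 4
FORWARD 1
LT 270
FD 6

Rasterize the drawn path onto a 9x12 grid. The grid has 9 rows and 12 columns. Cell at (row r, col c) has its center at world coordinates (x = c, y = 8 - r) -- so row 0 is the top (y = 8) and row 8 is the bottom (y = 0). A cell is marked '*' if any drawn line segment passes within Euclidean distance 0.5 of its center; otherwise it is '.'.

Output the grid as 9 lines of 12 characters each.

Segment 0: (7,6) -> (10,6)
Segment 1: (10,6) -> (11,6)
Segment 2: (11,6) -> (5,6)
Segment 3: (5,6) -> (9,6)
Segment 4: (9,6) -> (10,6)
Segment 5: (10,6) -> (10,-0)

Answer: ............
............
.....*******
..........*.
..........*.
..........*.
..........*.
..........*.
..........*.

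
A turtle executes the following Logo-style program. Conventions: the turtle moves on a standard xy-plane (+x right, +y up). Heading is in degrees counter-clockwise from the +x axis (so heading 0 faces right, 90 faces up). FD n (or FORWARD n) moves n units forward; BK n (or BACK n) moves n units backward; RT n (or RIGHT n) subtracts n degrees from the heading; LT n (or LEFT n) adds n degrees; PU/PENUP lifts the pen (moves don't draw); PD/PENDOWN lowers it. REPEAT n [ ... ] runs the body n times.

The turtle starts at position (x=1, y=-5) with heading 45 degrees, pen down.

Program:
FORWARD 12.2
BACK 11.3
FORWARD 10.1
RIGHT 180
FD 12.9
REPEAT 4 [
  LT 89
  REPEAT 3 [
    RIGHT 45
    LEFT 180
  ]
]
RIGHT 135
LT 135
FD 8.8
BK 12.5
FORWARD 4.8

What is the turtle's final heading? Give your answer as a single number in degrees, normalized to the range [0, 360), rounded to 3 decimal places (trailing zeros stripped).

Answer: 41

Derivation:
Executing turtle program step by step:
Start: pos=(1,-5), heading=45, pen down
FD 12.2: (1,-5) -> (9.627,3.627) [heading=45, draw]
BK 11.3: (9.627,3.627) -> (1.636,-4.364) [heading=45, draw]
FD 10.1: (1.636,-4.364) -> (8.778,2.778) [heading=45, draw]
RT 180: heading 45 -> 225
FD 12.9: (8.778,2.778) -> (-0.344,-6.344) [heading=225, draw]
REPEAT 4 [
  -- iteration 1/4 --
  LT 89: heading 225 -> 314
  REPEAT 3 [
    -- iteration 1/3 --
    RT 45: heading 314 -> 269
    LT 180: heading 269 -> 89
    -- iteration 2/3 --
    RT 45: heading 89 -> 44
    LT 180: heading 44 -> 224
    -- iteration 3/3 --
    RT 45: heading 224 -> 179
    LT 180: heading 179 -> 359
  ]
  -- iteration 2/4 --
  LT 89: heading 359 -> 88
  REPEAT 3 [
    -- iteration 1/3 --
    RT 45: heading 88 -> 43
    LT 180: heading 43 -> 223
    -- iteration 2/3 --
    RT 45: heading 223 -> 178
    LT 180: heading 178 -> 358
    -- iteration 3/3 --
    RT 45: heading 358 -> 313
    LT 180: heading 313 -> 133
  ]
  -- iteration 3/4 --
  LT 89: heading 133 -> 222
  REPEAT 3 [
    -- iteration 1/3 --
    RT 45: heading 222 -> 177
    LT 180: heading 177 -> 357
    -- iteration 2/3 --
    RT 45: heading 357 -> 312
    LT 180: heading 312 -> 132
    -- iteration 3/3 --
    RT 45: heading 132 -> 87
    LT 180: heading 87 -> 267
  ]
  -- iteration 4/4 --
  LT 89: heading 267 -> 356
  REPEAT 3 [
    -- iteration 1/3 --
    RT 45: heading 356 -> 311
    LT 180: heading 311 -> 131
    -- iteration 2/3 --
    RT 45: heading 131 -> 86
    LT 180: heading 86 -> 266
    -- iteration 3/3 --
    RT 45: heading 266 -> 221
    LT 180: heading 221 -> 41
  ]
]
RT 135: heading 41 -> 266
LT 135: heading 266 -> 41
FD 8.8: (-0.344,-6.344) -> (6.298,-0.57) [heading=41, draw]
BK 12.5: (6.298,-0.57) -> (-3.136,-8.771) [heading=41, draw]
FD 4.8: (-3.136,-8.771) -> (0.487,-5.622) [heading=41, draw]
Final: pos=(0.487,-5.622), heading=41, 7 segment(s) drawn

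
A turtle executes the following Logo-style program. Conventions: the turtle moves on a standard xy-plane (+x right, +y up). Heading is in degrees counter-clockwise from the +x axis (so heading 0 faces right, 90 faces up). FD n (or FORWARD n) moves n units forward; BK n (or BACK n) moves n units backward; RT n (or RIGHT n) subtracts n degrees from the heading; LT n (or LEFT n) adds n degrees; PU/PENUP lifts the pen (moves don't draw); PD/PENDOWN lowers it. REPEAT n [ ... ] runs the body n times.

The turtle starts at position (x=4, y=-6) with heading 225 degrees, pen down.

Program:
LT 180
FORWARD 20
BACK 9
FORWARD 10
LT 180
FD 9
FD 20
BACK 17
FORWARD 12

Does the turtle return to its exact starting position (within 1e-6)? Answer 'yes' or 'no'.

Answer: no

Derivation:
Executing turtle program step by step:
Start: pos=(4,-6), heading=225, pen down
LT 180: heading 225 -> 45
FD 20: (4,-6) -> (18.142,8.142) [heading=45, draw]
BK 9: (18.142,8.142) -> (11.778,1.778) [heading=45, draw]
FD 10: (11.778,1.778) -> (18.849,8.849) [heading=45, draw]
LT 180: heading 45 -> 225
FD 9: (18.849,8.849) -> (12.485,2.485) [heading=225, draw]
FD 20: (12.485,2.485) -> (-1.657,-11.657) [heading=225, draw]
BK 17: (-1.657,-11.657) -> (10.364,0.364) [heading=225, draw]
FD 12: (10.364,0.364) -> (1.879,-8.121) [heading=225, draw]
Final: pos=(1.879,-8.121), heading=225, 7 segment(s) drawn

Start position: (4, -6)
Final position: (1.879, -8.121)
Distance = 3; >= 1e-6 -> NOT closed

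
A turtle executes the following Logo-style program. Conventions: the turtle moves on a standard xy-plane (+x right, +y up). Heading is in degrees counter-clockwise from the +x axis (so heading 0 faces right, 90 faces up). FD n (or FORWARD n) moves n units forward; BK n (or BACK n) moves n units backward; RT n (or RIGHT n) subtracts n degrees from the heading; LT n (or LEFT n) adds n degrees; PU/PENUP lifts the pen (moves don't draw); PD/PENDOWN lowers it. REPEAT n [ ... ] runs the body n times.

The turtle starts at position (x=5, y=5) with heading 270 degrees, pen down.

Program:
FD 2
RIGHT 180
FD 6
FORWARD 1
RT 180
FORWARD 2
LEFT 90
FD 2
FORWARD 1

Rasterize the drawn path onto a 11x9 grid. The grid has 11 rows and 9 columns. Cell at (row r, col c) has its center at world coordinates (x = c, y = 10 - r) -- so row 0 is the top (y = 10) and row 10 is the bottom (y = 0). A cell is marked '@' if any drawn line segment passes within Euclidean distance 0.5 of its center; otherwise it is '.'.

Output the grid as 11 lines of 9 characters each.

Answer: .....@...
.....@...
.....@@@@
.....@...
.....@...
.....@...
.....@...
.....@...
.........
.........
.........

Derivation:
Segment 0: (5,5) -> (5,3)
Segment 1: (5,3) -> (5,9)
Segment 2: (5,9) -> (5,10)
Segment 3: (5,10) -> (5,8)
Segment 4: (5,8) -> (7,8)
Segment 5: (7,8) -> (8,8)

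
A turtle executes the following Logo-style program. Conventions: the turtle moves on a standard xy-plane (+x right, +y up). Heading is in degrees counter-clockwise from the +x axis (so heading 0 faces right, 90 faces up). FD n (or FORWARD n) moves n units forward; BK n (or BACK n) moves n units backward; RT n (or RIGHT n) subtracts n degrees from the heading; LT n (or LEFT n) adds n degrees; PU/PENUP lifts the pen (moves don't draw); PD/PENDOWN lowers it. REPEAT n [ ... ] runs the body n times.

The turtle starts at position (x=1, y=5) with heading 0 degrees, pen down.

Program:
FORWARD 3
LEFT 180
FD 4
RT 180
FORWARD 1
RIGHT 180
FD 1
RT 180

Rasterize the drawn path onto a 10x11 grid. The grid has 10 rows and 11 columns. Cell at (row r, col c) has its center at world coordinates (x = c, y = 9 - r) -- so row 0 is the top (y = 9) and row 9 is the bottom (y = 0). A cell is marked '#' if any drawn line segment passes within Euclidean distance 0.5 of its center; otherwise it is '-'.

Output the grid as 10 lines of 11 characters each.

Segment 0: (1,5) -> (4,5)
Segment 1: (4,5) -> (0,5)
Segment 2: (0,5) -> (1,5)
Segment 3: (1,5) -> (0,5)

Answer: -----------
-----------
-----------
-----------
#####------
-----------
-----------
-----------
-----------
-----------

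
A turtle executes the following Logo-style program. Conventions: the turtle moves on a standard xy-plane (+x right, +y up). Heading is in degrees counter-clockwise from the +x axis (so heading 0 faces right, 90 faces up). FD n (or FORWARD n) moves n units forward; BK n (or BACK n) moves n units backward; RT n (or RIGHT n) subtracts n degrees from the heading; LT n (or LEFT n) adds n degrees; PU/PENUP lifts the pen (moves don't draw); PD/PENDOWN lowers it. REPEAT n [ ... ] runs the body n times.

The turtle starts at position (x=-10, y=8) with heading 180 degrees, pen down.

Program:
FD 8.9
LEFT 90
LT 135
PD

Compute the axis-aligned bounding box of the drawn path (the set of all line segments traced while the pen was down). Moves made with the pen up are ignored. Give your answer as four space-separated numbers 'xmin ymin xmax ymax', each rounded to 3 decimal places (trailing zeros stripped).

Answer: -18.9 8 -10 8

Derivation:
Executing turtle program step by step:
Start: pos=(-10,8), heading=180, pen down
FD 8.9: (-10,8) -> (-18.9,8) [heading=180, draw]
LT 90: heading 180 -> 270
LT 135: heading 270 -> 45
PD: pen down
Final: pos=(-18.9,8), heading=45, 1 segment(s) drawn

Segment endpoints: x in {-18.9, -10}, y in {8, 8}
xmin=-18.9, ymin=8, xmax=-10, ymax=8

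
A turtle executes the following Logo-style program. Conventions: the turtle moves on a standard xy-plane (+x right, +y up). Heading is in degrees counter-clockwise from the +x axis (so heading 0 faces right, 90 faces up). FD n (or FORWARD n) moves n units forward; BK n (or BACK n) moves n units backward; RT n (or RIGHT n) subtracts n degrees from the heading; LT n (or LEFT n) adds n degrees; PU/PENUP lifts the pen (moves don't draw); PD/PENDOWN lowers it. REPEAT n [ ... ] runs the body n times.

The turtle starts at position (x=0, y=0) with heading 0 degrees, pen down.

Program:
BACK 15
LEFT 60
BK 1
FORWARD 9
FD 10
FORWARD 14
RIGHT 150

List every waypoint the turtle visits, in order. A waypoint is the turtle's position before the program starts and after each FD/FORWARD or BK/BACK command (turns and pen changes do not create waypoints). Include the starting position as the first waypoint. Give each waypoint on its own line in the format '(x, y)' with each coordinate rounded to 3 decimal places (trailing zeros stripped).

Executing turtle program step by step:
Start: pos=(0,0), heading=0, pen down
BK 15: (0,0) -> (-15,0) [heading=0, draw]
LT 60: heading 0 -> 60
BK 1: (-15,0) -> (-15.5,-0.866) [heading=60, draw]
FD 9: (-15.5,-0.866) -> (-11,6.928) [heading=60, draw]
FD 10: (-11,6.928) -> (-6,15.588) [heading=60, draw]
FD 14: (-6,15.588) -> (1,27.713) [heading=60, draw]
RT 150: heading 60 -> 270
Final: pos=(1,27.713), heading=270, 5 segment(s) drawn
Waypoints (6 total):
(0, 0)
(-15, 0)
(-15.5, -0.866)
(-11, 6.928)
(-6, 15.588)
(1, 27.713)

Answer: (0, 0)
(-15, 0)
(-15.5, -0.866)
(-11, 6.928)
(-6, 15.588)
(1, 27.713)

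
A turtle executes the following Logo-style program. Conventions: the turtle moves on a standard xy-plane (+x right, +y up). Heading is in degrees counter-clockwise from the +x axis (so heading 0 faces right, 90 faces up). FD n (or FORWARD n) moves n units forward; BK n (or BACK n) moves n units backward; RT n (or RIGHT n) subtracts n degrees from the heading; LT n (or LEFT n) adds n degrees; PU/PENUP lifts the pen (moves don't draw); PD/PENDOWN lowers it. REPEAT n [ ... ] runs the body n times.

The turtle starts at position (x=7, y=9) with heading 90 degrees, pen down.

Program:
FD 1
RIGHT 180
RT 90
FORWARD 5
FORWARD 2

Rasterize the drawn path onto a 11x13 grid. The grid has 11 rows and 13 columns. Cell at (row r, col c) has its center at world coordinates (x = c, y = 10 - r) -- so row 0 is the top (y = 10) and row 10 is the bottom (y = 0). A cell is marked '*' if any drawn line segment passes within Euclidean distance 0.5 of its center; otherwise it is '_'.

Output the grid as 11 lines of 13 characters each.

Answer: ********_____
_______*_____
_____________
_____________
_____________
_____________
_____________
_____________
_____________
_____________
_____________

Derivation:
Segment 0: (7,9) -> (7,10)
Segment 1: (7,10) -> (2,10)
Segment 2: (2,10) -> (0,10)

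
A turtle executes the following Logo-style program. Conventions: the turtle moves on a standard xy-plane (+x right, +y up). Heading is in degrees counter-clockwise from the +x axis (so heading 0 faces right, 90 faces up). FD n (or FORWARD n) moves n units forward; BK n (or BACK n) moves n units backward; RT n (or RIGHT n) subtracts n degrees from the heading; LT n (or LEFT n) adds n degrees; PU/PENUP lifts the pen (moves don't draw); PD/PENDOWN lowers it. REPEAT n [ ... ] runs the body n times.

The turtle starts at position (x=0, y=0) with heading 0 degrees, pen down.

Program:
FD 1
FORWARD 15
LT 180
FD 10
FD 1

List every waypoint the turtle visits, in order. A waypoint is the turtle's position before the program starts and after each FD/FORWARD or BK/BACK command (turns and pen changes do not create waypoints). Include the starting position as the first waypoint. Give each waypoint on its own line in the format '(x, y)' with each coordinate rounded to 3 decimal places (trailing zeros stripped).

Executing turtle program step by step:
Start: pos=(0,0), heading=0, pen down
FD 1: (0,0) -> (1,0) [heading=0, draw]
FD 15: (1,0) -> (16,0) [heading=0, draw]
LT 180: heading 0 -> 180
FD 10: (16,0) -> (6,0) [heading=180, draw]
FD 1: (6,0) -> (5,0) [heading=180, draw]
Final: pos=(5,0), heading=180, 4 segment(s) drawn
Waypoints (5 total):
(0, 0)
(1, 0)
(16, 0)
(6, 0)
(5, 0)

Answer: (0, 0)
(1, 0)
(16, 0)
(6, 0)
(5, 0)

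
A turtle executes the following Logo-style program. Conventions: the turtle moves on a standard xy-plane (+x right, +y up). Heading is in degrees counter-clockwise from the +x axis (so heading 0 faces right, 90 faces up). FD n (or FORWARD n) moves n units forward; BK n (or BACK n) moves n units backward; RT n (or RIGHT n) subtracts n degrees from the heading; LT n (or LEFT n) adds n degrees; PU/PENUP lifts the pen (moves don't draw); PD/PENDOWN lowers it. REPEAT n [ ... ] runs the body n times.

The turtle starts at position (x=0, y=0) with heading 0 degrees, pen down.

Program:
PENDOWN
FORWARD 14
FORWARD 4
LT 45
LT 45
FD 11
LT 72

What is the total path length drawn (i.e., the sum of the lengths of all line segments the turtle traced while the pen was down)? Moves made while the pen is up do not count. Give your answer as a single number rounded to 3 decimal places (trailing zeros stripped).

Executing turtle program step by step:
Start: pos=(0,0), heading=0, pen down
PD: pen down
FD 14: (0,0) -> (14,0) [heading=0, draw]
FD 4: (14,0) -> (18,0) [heading=0, draw]
LT 45: heading 0 -> 45
LT 45: heading 45 -> 90
FD 11: (18,0) -> (18,11) [heading=90, draw]
LT 72: heading 90 -> 162
Final: pos=(18,11), heading=162, 3 segment(s) drawn

Segment lengths:
  seg 1: (0,0) -> (14,0), length = 14
  seg 2: (14,0) -> (18,0), length = 4
  seg 3: (18,0) -> (18,11), length = 11
Total = 29

Answer: 29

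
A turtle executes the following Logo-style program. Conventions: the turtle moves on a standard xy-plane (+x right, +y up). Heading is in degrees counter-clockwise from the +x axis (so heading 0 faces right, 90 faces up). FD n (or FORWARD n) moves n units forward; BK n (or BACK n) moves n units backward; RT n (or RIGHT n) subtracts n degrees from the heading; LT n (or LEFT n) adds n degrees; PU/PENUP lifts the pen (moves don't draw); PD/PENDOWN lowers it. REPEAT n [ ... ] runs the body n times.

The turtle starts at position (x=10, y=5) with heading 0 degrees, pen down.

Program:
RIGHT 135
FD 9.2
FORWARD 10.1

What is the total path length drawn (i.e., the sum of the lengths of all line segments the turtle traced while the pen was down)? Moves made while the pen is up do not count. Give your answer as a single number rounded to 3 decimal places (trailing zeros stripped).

Answer: 19.3

Derivation:
Executing turtle program step by step:
Start: pos=(10,5), heading=0, pen down
RT 135: heading 0 -> 225
FD 9.2: (10,5) -> (3.495,-1.505) [heading=225, draw]
FD 10.1: (3.495,-1.505) -> (-3.647,-8.647) [heading=225, draw]
Final: pos=(-3.647,-8.647), heading=225, 2 segment(s) drawn

Segment lengths:
  seg 1: (10,5) -> (3.495,-1.505), length = 9.2
  seg 2: (3.495,-1.505) -> (-3.647,-8.647), length = 10.1
Total = 19.3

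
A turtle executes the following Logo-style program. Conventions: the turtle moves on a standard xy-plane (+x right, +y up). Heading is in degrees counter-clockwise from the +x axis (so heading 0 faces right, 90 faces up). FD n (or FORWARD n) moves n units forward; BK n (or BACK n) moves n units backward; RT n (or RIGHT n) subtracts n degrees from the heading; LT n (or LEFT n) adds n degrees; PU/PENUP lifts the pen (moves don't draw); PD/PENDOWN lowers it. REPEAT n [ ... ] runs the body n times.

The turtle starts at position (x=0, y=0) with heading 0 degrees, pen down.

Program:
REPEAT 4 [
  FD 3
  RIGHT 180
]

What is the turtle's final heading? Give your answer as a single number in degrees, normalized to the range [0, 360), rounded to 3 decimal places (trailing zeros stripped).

Executing turtle program step by step:
Start: pos=(0,0), heading=0, pen down
REPEAT 4 [
  -- iteration 1/4 --
  FD 3: (0,0) -> (3,0) [heading=0, draw]
  RT 180: heading 0 -> 180
  -- iteration 2/4 --
  FD 3: (3,0) -> (0,0) [heading=180, draw]
  RT 180: heading 180 -> 0
  -- iteration 3/4 --
  FD 3: (0,0) -> (3,0) [heading=0, draw]
  RT 180: heading 0 -> 180
  -- iteration 4/4 --
  FD 3: (3,0) -> (0,0) [heading=180, draw]
  RT 180: heading 180 -> 0
]
Final: pos=(0,0), heading=0, 4 segment(s) drawn

Answer: 0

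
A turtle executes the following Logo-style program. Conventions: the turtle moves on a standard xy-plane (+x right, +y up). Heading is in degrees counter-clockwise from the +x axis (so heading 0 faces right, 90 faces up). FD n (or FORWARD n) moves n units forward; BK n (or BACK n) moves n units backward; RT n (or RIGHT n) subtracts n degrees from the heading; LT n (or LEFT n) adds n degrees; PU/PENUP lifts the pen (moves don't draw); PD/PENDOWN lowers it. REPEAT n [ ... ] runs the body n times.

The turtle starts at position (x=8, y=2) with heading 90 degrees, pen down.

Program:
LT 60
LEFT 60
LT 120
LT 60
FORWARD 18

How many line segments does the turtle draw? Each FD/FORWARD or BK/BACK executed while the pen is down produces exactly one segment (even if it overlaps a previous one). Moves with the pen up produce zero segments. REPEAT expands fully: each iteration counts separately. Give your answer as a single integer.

Answer: 1

Derivation:
Executing turtle program step by step:
Start: pos=(8,2), heading=90, pen down
LT 60: heading 90 -> 150
LT 60: heading 150 -> 210
LT 120: heading 210 -> 330
LT 60: heading 330 -> 30
FD 18: (8,2) -> (23.588,11) [heading=30, draw]
Final: pos=(23.588,11), heading=30, 1 segment(s) drawn
Segments drawn: 1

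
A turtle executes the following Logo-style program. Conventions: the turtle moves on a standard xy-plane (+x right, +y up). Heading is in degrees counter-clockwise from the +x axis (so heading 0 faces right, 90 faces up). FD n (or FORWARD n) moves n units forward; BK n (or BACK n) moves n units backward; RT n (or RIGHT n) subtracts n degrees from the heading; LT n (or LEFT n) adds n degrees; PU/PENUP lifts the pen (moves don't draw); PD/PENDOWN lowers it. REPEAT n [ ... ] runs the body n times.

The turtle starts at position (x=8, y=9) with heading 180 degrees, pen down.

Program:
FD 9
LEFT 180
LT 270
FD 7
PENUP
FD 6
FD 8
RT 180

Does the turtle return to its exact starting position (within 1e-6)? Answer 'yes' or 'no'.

Answer: no

Derivation:
Executing turtle program step by step:
Start: pos=(8,9), heading=180, pen down
FD 9: (8,9) -> (-1,9) [heading=180, draw]
LT 180: heading 180 -> 0
LT 270: heading 0 -> 270
FD 7: (-1,9) -> (-1,2) [heading=270, draw]
PU: pen up
FD 6: (-1,2) -> (-1,-4) [heading=270, move]
FD 8: (-1,-4) -> (-1,-12) [heading=270, move]
RT 180: heading 270 -> 90
Final: pos=(-1,-12), heading=90, 2 segment(s) drawn

Start position: (8, 9)
Final position: (-1, -12)
Distance = 22.847; >= 1e-6 -> NOT closed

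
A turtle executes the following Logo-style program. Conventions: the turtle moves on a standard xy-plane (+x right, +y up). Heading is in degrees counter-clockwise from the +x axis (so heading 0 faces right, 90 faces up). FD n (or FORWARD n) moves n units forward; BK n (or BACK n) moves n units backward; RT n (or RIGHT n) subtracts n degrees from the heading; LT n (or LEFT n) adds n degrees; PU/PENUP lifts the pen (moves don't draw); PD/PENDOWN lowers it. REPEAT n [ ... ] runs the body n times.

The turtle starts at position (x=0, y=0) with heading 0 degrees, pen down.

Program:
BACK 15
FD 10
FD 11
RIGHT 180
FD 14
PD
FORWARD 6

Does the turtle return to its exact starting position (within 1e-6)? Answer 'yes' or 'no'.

Executing turtle program step by step:
Start: pos=(0,0), heading=0, pen down
BK 15: (0,0) -> (-15,0) [heading=0, draw]
FD 10: (-15,0) -> (-5,0) [heading=0, draw]
FD 11: (-5,0) -> (6,0) [heading=0, draw]
RT 180: heading 0 -> 180
FD 14: (6,0) -> (-8,0) [heading=180, draw]
PD: pen down
FD 6: (-8,0) -> (-14,0) [heading=180, draw]
Final: pos=(-14,0), heading=180, 5 segment(s) drawn

Start position: (0, 0)
Final position: (-14, 0)
Distance = 14; >= 1e-6 -> NOT closed

Answer: no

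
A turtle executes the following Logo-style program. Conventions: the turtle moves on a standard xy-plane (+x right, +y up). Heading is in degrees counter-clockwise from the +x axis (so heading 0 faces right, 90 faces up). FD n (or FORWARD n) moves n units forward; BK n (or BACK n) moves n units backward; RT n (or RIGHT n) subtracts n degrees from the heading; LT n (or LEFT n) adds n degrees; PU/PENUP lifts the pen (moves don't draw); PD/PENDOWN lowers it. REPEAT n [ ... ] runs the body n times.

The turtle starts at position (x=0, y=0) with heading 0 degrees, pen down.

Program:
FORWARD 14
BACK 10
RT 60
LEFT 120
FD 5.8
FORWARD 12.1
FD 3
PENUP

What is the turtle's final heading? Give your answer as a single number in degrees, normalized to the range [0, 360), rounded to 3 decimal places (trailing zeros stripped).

Answer: 60

Derivation:
Executing turtle program step by step:
Start: pos=(0,0), heading=0, pen down
FD 14: (0,0) -> (14,0) [heading=0, draw]
BK 10: (14,0) -> (4,0) [heading=0, draw]
RT 60: heading 0 -> 300
LT 120: heading 300 -> 60
FD 5.8: (4,0) -> (6.9,5.023) [heading=60, draw]
FD 12.1: (6.9,5.023) -> (12.95,15.502) [heading=60, draw]
FD 3: (12.95,15.502) -> (14.45,18.1) [heading=60, draw]
PU: pen up
Final: pos=(14.45,18.1), heading=60, 5 segment(s) drawn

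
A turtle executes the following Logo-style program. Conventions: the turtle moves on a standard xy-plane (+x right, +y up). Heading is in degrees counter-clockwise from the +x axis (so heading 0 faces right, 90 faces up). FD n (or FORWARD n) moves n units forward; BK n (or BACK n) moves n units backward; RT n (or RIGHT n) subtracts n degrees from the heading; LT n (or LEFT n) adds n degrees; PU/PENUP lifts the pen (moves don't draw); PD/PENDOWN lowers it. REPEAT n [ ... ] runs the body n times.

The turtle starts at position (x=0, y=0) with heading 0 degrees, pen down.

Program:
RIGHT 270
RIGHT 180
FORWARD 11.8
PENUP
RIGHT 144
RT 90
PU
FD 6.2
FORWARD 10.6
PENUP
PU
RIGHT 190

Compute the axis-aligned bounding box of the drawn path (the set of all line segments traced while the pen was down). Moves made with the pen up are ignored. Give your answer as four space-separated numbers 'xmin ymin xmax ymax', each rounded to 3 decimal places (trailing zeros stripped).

Answer: 0 -11.8 0 0

Derivation:
Executing turtle program step by step:
Start: pos=(0,0), heading=0, pen down
RT 270: heading 0 -> 90
RT 180: heading 90 -> 270
FD 11.8: (0,0) -> (0,-11.8) [heading=270, draw]
PU: pen up
RT 144: heading 270 -> 126
RT 90: heading 126 -> 36
PU: pen up
FD 6.2: (0,-11.8) -> (5.016,-8.156) [heading=36, move]
FD 10.6: (5.016,-8.156) -> (13.591,-1.925) [heading=36, move]
PU: pen up
PU: pen up
RT 190: heading 36 -> 206
Final: pos=(13.591,-1.925), heading=206, 1 segment(s) drawn

Segment endpoints: x in {0, 0}, y in {-11.8, 0}
xmin=0, ymin=-11.8, xmax=0, ymax=0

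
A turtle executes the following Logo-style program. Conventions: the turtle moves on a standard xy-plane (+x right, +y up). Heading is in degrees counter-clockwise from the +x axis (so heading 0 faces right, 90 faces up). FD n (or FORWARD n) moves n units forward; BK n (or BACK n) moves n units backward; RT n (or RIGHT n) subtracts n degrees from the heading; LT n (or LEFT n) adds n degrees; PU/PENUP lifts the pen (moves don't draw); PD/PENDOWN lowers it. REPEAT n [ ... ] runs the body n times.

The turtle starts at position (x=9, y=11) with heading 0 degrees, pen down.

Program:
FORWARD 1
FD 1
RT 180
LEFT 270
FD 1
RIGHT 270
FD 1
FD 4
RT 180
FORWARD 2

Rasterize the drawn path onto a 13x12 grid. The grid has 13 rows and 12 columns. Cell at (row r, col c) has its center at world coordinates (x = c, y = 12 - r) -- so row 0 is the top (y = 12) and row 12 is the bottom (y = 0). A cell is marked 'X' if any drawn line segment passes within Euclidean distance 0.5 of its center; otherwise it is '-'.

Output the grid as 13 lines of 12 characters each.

Answer: ------XXXXXX
---------XXX
------------
------------
------------
------------
------------
------------
------------
------------
------------
------------
------------

Derivation:
Segment 0: (9,11) -> (10,11)
Segment 1: (10,11) -> (11,11)
Segment 2: (11,11) -> (11,12)
Segment 3: (11,12) -> (10,12)
Segment 4: (10,12) -> (6,12)
Segment 5: (6,12) -> (8,12)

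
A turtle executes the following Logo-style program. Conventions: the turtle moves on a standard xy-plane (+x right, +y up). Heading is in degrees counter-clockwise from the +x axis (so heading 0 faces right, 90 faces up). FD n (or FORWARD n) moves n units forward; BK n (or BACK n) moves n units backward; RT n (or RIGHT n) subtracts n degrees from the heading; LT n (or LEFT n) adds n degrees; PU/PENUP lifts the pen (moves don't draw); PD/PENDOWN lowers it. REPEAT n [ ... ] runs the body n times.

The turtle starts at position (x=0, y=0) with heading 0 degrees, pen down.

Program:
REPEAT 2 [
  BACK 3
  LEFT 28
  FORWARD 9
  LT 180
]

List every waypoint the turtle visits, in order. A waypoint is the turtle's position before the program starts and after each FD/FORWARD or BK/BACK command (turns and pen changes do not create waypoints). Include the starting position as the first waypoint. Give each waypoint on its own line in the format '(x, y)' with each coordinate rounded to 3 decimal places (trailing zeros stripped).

Executing turtle program step by step:
Start: pos=(0,0), heading=0, pen down
REPEAT 2 [
  -- iteration 1/2 --
  BK 3: (0,0) -> (-3,0) [heading=0, draw]
  LT 28: heading 0 -> 28
  FD 9: (-3,0) -> (4.947,4.225) [heading=28, draw]
  LT 180: heading 28 -> 208
  -- iteration 2/2 --
  BK 3: (4.947,4.225) -> (7.595,5.634) [heading=208, draw]
  LT 28: heading 208 -> 236
  FD 9: (7.595,5.634) -> (2.563,-1.828) [heading=236, draw]
  LT 180: heading 236 -> 56
]
Final: pos=(2.563,-1.828), heading=56, 4 segment(s) drawn
Waypoints (5 total):
(0, 0)
(-3, 0)
(4.947, 4.225)
(7.595, 5.634)
(2.563, -1.828)

Answer: (0, 0)
(-3, 0)
(4.947, 4.225)
(7.595, 5.634)
(2.563, -1.828)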